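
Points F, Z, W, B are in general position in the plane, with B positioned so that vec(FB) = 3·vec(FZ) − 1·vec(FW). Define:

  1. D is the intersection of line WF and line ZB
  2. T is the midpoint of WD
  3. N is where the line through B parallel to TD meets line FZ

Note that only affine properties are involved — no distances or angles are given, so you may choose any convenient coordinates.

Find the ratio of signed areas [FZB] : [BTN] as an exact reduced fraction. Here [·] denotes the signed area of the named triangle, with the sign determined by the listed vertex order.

Assign F = (0, 0), Z = (1, 0), W = (0, 1), B = (3, -1) — the answer is frame-independent, so this choice is without loss of generality.
1. D is the intersection of line WF and line ZB ⇒ D = (0, 1/2)
2. T is the midpoint of WD ⇒ T = (0, 3/4)
3. N is where the line through B parallel to TD meets line FZ ⇒ N = (3, 0)
2·[FZB] = -1, 2·[BTN] = -3
[FZB]:[BTN] = -1:-3 = 1/3

[FZB]:[BTN] = 1/3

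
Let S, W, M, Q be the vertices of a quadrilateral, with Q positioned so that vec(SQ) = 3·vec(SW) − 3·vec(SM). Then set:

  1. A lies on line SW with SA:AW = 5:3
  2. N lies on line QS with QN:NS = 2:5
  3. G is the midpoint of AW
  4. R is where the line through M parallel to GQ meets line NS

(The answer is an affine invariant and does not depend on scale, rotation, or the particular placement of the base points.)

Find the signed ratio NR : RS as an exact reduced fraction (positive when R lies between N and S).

Assign S = (0, 0), W = (1, 0), M = (0, 1), Q = (3, -3) — the answer is frame-independent, so this choice is without loss of generality.
1. A lies on line SW with SA:AW = 5:3 ⇒ A = (5/8, 0)
2. N lies on line QS with QN:NS = 2:5 ⇒ N = (15/7, -15/7)
3. G is the midpoint of AW ⇒ G = (13/16, 0)
4. R is where the line through M parallel to GQ meets line NS ⇒ R = (35/13, -35/13)
R = N + t·(S−N) with t = -10/39, so NR:RS = t:(1−t) = -10/39:49/39

NR:RS = -10/49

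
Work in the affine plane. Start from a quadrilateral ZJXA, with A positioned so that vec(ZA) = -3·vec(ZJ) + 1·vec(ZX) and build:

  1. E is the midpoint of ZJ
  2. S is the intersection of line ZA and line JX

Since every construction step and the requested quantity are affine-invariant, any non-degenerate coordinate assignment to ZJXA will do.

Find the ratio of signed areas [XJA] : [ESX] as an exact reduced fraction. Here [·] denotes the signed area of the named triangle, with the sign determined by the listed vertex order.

Choose coordinates Z = (0, 0), J = (1, 0), X = (0, 1), A = (-3, 1).
1. E is the midpoint of ZJ ⇒ E = (1/2, 0)
2. S is the intersection of line ZA and line JX ⇒ S = (3/2, -1/2)
2·[XJA] = -3, 2·[ESX] = 3/4
[XJA]:[ESX] = -3:3/4 = -4

[XJA]:[ESX] = -4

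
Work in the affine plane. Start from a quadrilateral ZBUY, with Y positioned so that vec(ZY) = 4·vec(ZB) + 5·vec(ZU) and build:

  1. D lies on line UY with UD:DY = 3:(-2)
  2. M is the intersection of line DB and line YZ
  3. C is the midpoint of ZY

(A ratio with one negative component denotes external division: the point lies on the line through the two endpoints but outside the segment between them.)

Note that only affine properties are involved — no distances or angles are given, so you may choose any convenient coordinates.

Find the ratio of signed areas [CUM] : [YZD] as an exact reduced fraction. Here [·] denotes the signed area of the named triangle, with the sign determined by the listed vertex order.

Assign Z = (0, 0), B = (1, 0), U = (0, 1), Y = (4, 5) — the answer is frame-independent, so this choice is without loss of generality.
1. D lies on line UY with UD:DY = 3:(-2) ⇒ D = (12, 13)
2. M is the intersection of line DB and line YZ ⇒ M = (-52/3, -65/3)
3. C is the midpoint of ZY ⇒ C = (2, 5/2)
2·[CUM] = 58/3, 2·[YZD] = 8
[CUM]:[YZD] = 58/3:8 = 29/12

[CUM]:[YZD] = 29/12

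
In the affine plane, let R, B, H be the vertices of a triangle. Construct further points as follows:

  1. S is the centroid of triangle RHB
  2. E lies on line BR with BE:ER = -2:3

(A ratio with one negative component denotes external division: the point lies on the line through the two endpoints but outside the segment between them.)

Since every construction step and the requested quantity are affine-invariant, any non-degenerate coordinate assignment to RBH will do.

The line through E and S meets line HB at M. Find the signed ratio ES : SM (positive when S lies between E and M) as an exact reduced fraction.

Work in coordinates with R = (0, 0), B = (1, 0), H = (0, 1).
1. S is the centroid of triangle RHB ⇒ S = (1/3, 1/3)
2. E lies on line BR with BE:ER = -2:3 ⇒ E = (3, 0)
line ES meets HB at M = (5/7, 2/7)
S = E + t·(M−E) with t = 7/6, so ES:SM = 7/6:-1/6

ES:SM = -7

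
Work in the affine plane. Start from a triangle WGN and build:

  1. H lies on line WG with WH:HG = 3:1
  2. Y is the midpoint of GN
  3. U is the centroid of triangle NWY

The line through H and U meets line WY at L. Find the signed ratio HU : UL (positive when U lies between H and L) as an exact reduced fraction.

Choose coordinates W = (0, 0), G = (1, 0), N = (0, 1).
1. H lies on line WG with WH:HG = 3:1 ⇒ H = (3/4, 0)
2. Y is the midpoint of GN ⇒ Y = (1/2, 1/2)
3. U is the centroid of triangle NWY ⇒ U = (1/6, 1/2)
line HU meets WY at L = (9/26, 9/26)
U = H + t·(L−H) with t = 13/9, so HU:UL = 13/9:-4/9

HU:UL = -13/4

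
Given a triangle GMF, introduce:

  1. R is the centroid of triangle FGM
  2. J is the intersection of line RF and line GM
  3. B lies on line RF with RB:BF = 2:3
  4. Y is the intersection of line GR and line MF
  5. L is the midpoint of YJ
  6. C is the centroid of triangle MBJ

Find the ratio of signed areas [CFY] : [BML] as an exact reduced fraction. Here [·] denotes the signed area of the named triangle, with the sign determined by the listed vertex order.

Choose coordinates G = (0, 0), M = (1, 0), F = (0, 1).
1. R is the centroid of triangle FGM ⇒ R = (1/3, 1/3)
2. J is the intersection of line RF and line GM ⇒ J = (1/2, 0)
3. B lies on line RF with RB:BF = 2:3 ⇒ B = (1/5, 3/5)
4. Y is the intersection of line GR and line MF ⇒ Y = (1/2, 1/2)
5. L is the midpoint of YJ ⇒ L = (1/2, 1/4)
6. C is the centroid of triangle MBJ ⇒ C = (17/30, 1/5)
2·[CFY] = -7/60, 2·[BML] = -1/10
[CFY]:[BML] = -7/60:-1/10 = 7/6

[CFY]:[BML] = 7/6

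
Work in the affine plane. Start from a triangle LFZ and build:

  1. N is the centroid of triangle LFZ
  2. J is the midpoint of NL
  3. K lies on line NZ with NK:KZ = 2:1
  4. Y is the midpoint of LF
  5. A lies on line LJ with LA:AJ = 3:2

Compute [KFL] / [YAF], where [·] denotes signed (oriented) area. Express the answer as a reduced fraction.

[KFL]:[YAF] = 140/9

Assign L = (0, 0), F = (1, 0), Z = (0, 1) — the answer is frame-independent, so this choice is without loss of generality.
1. N is the centroid of triangle LFZ ⇒ N = (1/3, 1/3)
2. J is the midpoint of NL ⇒ J = (1/6, 1/6)
3. K lies on line NZ with NK:KZ = 2:1 ⇒ K = (1/9, 7/9)
4. Y is the midpoint of LF ⇒ Y = (1/2, 0)
5. A lies on line LJ with LA:AJ = 3:2 ⇒ A = (1/10, 1/10)
2·[KFL] = -7/9, 2·[YAF] = -1/20
[KFL]:[YAF] = -7/9:-1/20 = 140/9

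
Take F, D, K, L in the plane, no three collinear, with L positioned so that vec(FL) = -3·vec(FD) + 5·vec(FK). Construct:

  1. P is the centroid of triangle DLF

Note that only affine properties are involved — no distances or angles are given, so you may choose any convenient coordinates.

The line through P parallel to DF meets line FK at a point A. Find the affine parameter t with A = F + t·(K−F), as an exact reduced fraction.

Work in coordinates with F = (0, 0), D = (1, 0), K = (0, 1), L = (-3, 5).
1. P is the centroid of triangle DLF ⇒ P = (-2/3, 5/3)
through P parallel to DF: direction (-1, 0); meets FK at A = (0, 5/3)
A = F + t·(K−F) with t = 5/3

t = 5/3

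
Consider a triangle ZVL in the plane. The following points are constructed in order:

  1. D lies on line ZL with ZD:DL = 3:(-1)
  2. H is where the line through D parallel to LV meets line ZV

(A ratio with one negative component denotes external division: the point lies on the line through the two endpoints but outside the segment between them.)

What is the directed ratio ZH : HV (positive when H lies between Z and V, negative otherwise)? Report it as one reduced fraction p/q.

Assign Z = (0, 0), V = (1, 0), L = (0, 1) — the answer is frame-independent, so this choice is without loss of generality.
1. D lies on line ZL with ZD:DL = 3:(-1) ⇒ D = (0, 3/2)
2. H is where the line through D parallel to LV meets line ZV ⇒ H = (3/2, 0)
H = Z + t·(V−Z) with t = 3/2, so ZH:HV = t:(1−t) = 3/2:-1/2

ZH:HV = -3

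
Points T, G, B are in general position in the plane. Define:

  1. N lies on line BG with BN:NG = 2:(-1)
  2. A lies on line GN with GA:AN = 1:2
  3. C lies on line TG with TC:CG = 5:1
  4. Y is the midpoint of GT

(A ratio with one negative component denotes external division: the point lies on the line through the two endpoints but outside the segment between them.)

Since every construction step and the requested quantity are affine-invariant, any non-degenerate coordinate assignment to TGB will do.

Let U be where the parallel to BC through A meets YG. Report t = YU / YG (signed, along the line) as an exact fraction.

Assign T = (0, 0), G = (1, 0), B = (0, 1) — the answer is frame-independent, so this choice is without loss of generality.
1. N lies on line BG with BN:NG = 2:(-1) ⇒ N = (2, -1)
2. A lies on line GN with GA:AN = 1:2 ⇒ A = (4/3, -1/3)
3. C lies on line TG with TC:CG = 5:1 ⇒ C = (5/6, 0)
4. Y is the midpoint of GT ⇒ Y = (1/2, 0)
through A parallel to BC: direction (5/6, -1); meets YG at U = (19/18, 0)
U = Y + t·(G−Y) with t = 10/9

t = 10/9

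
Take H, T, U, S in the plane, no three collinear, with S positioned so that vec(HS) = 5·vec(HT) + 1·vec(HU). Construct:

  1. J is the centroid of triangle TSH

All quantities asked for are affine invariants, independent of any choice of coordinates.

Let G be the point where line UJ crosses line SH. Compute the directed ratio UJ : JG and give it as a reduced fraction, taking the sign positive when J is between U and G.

UJ:JG = -16

Assign H = (0, 0), T = (1, 0), U = (0, 1), S = (5, 1) — the answer is frame-independent, so this choice is without loss of generality.
1. J is the centroid of triangle TSH ⇒ J = (2, 1/3)
line UJ meets SH at G = (15/8, 3/8)
J = U + t·(G−U) with t = 16/15, so UJ:JG = 16/15:-1/15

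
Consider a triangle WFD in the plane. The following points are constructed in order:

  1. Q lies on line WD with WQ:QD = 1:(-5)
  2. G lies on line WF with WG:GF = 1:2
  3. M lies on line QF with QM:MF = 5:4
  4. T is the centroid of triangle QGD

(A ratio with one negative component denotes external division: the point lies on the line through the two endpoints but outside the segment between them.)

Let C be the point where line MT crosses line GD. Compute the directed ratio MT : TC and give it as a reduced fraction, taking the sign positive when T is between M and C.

MT:TC = -7/3

Choose coordinates W = (0, 0), F = (1, 0), D = (0, 1).
1. Q lies on line WD with WQ:QD = 1:(-5) ⇒ Q = (0, -1/4)
2. G lies on line WF with WG:GF = 1:2 ⇒ G = (1/3, 0)
3. M lies on line QF with QM:MF = 5:4 ⇒ M = (5/9, -1/9)
4. T is the centroid of triangle QGD ⇒ T = (1/9, 1/4)
line MT meets GD at C = (19/63, 2/21)
T = M + t·(C−M) with t = 7/4, so MT:TC = 7/4:-3/4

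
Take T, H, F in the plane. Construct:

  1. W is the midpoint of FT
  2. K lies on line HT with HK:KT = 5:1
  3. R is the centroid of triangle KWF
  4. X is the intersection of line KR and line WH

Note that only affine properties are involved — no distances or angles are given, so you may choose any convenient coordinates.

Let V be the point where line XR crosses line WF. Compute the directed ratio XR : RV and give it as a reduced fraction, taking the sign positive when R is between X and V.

Set T = (0, 0), H = (1, 0), F = (0, 1); any affine frame gives the same invariant.
1. W is the midpoint of FT ⇒ W = (0, 1/2)
2. K lies on line HT with HK:KT = 5:1 ⇒ K = (1/6, 0)
3. R is the centroid of triangle KWF ⇒ R = (1/18, 1/2)
4. X is the intersection of line KR and line WH ⇒ X = (1/16, 15/32)
line XR meets WF at V = (0, 3/4)
R = X + t·(V−X) with t = 1/9, so XR:RV = 1/9:8/9

XR:RV = 1/8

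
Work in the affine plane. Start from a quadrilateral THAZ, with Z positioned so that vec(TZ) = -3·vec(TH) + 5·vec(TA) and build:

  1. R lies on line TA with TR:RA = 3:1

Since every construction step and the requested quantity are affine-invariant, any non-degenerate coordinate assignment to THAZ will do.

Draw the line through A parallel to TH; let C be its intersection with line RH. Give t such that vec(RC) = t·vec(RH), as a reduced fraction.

t = -1/3

Work in coordinates with T = (0, 0), H = (1, 0), A = (0, 1), Z = (-3, 5).
1. R lies on line TA with TR:RA = 3:1 ⇒ R = (0, 3/4)
through A parallel to TH: direction (1, 0); meets RH at C = (-1/3, 1)
C = R + t·(H−R) with t = -1/3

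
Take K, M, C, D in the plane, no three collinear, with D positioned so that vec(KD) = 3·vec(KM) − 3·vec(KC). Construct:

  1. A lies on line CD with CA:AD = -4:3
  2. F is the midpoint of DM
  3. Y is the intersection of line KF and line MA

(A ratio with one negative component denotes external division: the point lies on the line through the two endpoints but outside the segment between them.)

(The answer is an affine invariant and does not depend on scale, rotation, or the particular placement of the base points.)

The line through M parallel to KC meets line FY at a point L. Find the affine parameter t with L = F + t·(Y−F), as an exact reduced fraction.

t = -9/2

Work in coordinates with K = (0, 0), M = (1, 0), C = (0, 1), D = (3, -3).
1. A lies on line CD with CA:AD = -4:3 ⇒ A = (12, -15)
2. F is the midpoint of DM ⇒ F = (2, -3/2)
3. Y is the intersection of line KF and line MA ⇒ Y = (20/9, -5/3)
through M parallel to KC: direction (0, 1); meets FY at L = (1, -3/4)
L = F + t·(Y−F) with t = -9/2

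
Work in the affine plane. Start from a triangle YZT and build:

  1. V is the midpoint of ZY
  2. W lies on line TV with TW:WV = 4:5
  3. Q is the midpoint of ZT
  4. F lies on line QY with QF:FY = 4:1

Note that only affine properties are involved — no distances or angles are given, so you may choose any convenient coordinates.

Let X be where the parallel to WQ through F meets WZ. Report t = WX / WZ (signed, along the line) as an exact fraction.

t = 6/5

Work in coordinates with Y = (0, 0), Z = (1, 0), T = (0, 1).
1. V is the midpoint of ZY ⇒ V = (1/2, 0)
2. W lies on line TV with TW:WV = 4:5 ⇒ W = (2/9, 5/9)
3. Q is the midpoint of ZT ⇒ Q = (1/2, 1/2)
4. F lies on line QY with QF:FY = 4:1 ⇒ F = (1/10, 1/10)
through F parallel to WQ: direction (5/18, -1/18); meets WZ at X = (52/45, -1/9)
X = W + t·(Z−W) with t = 6/5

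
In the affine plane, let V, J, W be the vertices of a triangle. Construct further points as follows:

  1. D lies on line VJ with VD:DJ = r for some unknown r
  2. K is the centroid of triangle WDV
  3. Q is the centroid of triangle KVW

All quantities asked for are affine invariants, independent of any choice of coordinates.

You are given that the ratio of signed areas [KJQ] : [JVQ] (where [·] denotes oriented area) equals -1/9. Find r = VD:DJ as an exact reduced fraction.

r = 5/4

Work in coordinates with V = (0, 0), J = (1, 0), W = (0, 1).
1. With VD:DJ = r, write λ = r/(r+1) so D = V + λ·(J−V); D is affine-linear in λ
2. K is the centroid of triangle WDV ⇒ K is an affine combination of earlier points and hence also affine-linear in λ
3. Q is the centroid of triangle KVW ⇒ Q is an affine combination of earlier points and hence also affine-linear in λ
Every point depending on D is an affine combination of D and λ-independent points, so each such coordinate is linear in λ; the λ² term in each signed area is a multiple of (J−V)×(J−V) = 0, so 2·[KJQ] and 2·[JVQ] are each linear in λ. Evaluating at λ=0 and λ=1:
  2·[KJQ] = -1/9·λ + 1/9,   2·[JVQ] = -4/9
So [KJQ]:[JVQ] = (-1/9·λ + 1/9) / (-4/9). Setting this equal to -1/9:
  -1/9·λ + 1/9 = -1/9·(-4/9)  ⇒  λ = 5/9
Then r = λ/(1−λ) = (5/9)/(4/9) = 5/4. Check: with r = 5/4, D = (5/9, 0) and [KJQ]:[JVQ] = -1/9 as required.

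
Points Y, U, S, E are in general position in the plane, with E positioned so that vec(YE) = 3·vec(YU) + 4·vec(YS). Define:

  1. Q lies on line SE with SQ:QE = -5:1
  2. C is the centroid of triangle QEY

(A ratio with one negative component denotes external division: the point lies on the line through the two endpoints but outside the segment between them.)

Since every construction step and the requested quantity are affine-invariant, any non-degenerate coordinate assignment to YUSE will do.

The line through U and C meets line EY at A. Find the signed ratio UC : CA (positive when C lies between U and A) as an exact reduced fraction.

Work in coordinates with Y = (0, 0), U = (1, 0), S = (0, 1), E = (3, 4).
1. Q lies on line SE with SQ:QE = -5:1 ⇒ Q = (15/4, 19/4)
2. C is the centroid of triangle QEY ⇒ C = (9/4, 35/12)
line UC meets EY at A = (7/3, 28/9)
C = U + t·(A−U) with t = 15/16, so UC:CA = 15/16:1/16

UC:CA = 15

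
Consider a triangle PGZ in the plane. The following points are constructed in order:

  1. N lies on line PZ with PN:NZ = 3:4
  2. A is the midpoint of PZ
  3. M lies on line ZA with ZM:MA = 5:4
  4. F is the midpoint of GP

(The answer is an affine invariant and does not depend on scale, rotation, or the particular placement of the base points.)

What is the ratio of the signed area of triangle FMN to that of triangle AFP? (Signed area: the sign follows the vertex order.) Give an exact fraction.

Assign P = (0, 0), G = (1, 0), Z = (0, 1) — the answer is frame-independent, so this choice is without loss of generality.
1. N lies on line PZ with PN:NZ = 3:4 ⇒ N = (0, 3/7)
2. A is the midpoint of PZ ⇒ A = (0, 1/2)
3. M lies on line ZA with ZM:MA = 5:4 ⇒ M = (0, 13/18)
4. F is the midpoint of GP ⇒ F = (1/2, 0)
2·[FMN] = 37/252, 2·[AFP] = -1/4
[FMN]:[AFP] = 37/252:-1/4 = -37/63

[FMN]:[AFP] = -37/63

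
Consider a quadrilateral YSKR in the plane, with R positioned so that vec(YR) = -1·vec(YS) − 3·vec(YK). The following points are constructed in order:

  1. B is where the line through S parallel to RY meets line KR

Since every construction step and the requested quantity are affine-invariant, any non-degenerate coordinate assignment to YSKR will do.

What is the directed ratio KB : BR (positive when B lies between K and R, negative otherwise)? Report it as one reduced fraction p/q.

Choose coordinates Y = (0, 0), S = (1, 0), K = (0, 1), R = (-1, -3).
1. B is where the line through S parallel to RY meets line KR ⇒ B = (-4, -15)
B = K + t·(R−K) with t = 4, so KB:BR = t:(1−t) = 4:-3

KB:BR = -4/3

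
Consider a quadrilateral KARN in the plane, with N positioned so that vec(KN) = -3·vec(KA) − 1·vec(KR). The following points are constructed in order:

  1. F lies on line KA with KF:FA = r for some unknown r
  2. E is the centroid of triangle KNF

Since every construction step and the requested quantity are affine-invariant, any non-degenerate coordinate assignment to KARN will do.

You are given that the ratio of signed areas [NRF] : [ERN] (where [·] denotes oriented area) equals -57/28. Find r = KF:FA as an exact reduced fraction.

r = -5/2

Choose coordinates K = (0, 0), A = (1, 0), R = (0, 1), N = (-3, -1).
1. With KF:FA = r, write λ = r/(r+1) so F = K + λ·(A−K); F is affine-linear in λ
2. E is the centroid of triangle KNF ⇒ E is an affine combination of earlier points and hence also affine-linear in λ
Every point depending on F is an affine combination of F and λ-independent points, so each such coordinate is linear in λ; the λ² term in each signed area is a multiple of (A−K)×(A−K) = 0, so 2·[NRF] and 2·[ERN] are each linear in λ. Evaluating at λ=0 and λ=1:
  2·[NRF] = -2·λ − 3,   2·[ERN] = 2/3·λ + 2
So [NRF]:[ERN] = (-2·λ − 3) / (2/3·λ + 2). Setting this equal to -57/28:
  -2·λ − 3 = -57/28·(2/3·λ + 2)  ⇒  λ = 5/3
Then r = λ/(1−λ) = (5/3)/(-2/3) = -5/2. Check: with r = -5/2, F = (5/3, 0) and [NRF]:[ERN] = -57/28 as required.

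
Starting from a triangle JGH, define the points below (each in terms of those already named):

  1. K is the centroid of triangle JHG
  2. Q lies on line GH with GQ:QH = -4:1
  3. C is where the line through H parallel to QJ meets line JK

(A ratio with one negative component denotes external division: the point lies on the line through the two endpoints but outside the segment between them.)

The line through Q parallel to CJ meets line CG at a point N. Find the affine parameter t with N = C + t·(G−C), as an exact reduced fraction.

Assign J = (0, 0), G = (1, 0), H = (0, 1) — the answer is frame-independent, so this choice is without loss of generality.
1. K is the centroid of triangle JHG ⇒ K = (1/3, 1/3)
2. Q lies on line GH with GQ:QH = -4:1 ⇒ Q = (-1/3, 4/3)
3. C is where the line through H parallel to QJ meets line JK ⇒ C = (1/5, 1/5)
through Q parallel to CJ: direction (-1/5, -1/5); meets CG at N = (-17/15, 8/15)
N = C + t·(G−C) with t = -5/3

t = -5/3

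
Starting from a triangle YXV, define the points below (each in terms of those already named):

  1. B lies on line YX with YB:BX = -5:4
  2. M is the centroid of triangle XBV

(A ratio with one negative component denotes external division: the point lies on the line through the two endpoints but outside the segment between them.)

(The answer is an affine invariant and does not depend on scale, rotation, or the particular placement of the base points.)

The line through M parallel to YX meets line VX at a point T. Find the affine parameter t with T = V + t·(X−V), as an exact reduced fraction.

Choose coordinates Y = (0, 0), X = (1, 0), V = (0, 1).
1. B lies on line YX with YB:BX = -5:4 ⇒ B = (5, 0)
2. M is the centroid of triangle XBV ⇒ M = (2, 1/3)
through M parallel to YX: direction (1, 0); meets VX at T = (2/3, 1/3)
T = V + t·(X−V) with t = 2/3

t = 2/3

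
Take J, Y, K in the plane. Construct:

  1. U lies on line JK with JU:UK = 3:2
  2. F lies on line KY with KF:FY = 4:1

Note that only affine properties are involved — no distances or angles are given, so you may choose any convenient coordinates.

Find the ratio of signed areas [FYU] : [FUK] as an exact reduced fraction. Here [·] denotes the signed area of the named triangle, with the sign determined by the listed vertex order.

[FYU]:[FUK] = 1/4

Choose coordinates J = (0, 0), Y = (1, 0), K = (0, 1).
1. U lies on line JK with JU:UK = 3:2 ⇒ U = (0, 3/5)
2. F lies on line KY with KF:FY = 4:1 ⇒ F = (4/5, 1/5)
2·[FYU] = -2/25, 2·[FUK] = -8/25
[FYU]:[FUK] = -2/25:-8/25 = 1/4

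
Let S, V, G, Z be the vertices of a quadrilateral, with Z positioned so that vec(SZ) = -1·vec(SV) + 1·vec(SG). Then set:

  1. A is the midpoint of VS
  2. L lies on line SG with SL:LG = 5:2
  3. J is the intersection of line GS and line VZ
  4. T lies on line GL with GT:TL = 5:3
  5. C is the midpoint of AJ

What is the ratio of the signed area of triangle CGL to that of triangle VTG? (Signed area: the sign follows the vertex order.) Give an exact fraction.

Assign S = (0, 0), V = (1, 0), G = (0, 1), Z = (-1, 1) — the answer is frame-independent, so this choice is without loss of generality.
1. A is the midpoint of VS ⇒ A = (1/2, 0)
2. L lies on line SG with SL:LG = 5:2 ⇒ L = (0, 5/7)
3. J is the intersection of line GS and line VZ ⇒ J = (0, 1/2)
4. T lies on line GL with GT:TL = 5:3 ⇒ T = (0, 23/28)
5. C is the midpoint of AJ ⇒ C = (1/4, 1/4)
2·[CGL] = 1/14, 2·[VTG] = -5/28
[CGL]:[VTG] = 1/14:-5/28 = -2/5

[CGL]:[VTG] = -2/5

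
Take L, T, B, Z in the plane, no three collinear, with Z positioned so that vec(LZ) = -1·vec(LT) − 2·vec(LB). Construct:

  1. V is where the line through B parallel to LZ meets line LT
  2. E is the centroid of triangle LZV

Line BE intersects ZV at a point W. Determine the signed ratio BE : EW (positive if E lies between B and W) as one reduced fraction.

Set L = (0, 0), T = (1, 0), B = (0, 1), Z = (-1, -2); any affine frame gives the same invariant.
1. V is where the line through B parallel to LZ meets line LT ⇒ V = (-1/2, 0)
2. E is the centroid of triangle LZV ⇒ E = (-1/2, -2/3)
line BE meets ZV at W = (-3/2, -4)
E = B + t·(W−B) with t = 1/3, so BE:EW = 1/3:2/3

BE:EW = 1/2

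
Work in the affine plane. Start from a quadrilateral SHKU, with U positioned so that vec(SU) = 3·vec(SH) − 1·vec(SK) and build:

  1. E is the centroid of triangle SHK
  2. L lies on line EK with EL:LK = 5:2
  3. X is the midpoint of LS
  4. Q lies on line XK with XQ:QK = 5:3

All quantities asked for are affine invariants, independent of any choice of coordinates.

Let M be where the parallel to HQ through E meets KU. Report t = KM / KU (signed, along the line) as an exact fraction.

Assign S = (0, 0), H = (1, 0), K = (0, 1), U = (3, -1) — the answer is frame-independent, so this choice is without loss of generality.
1. E is the centroid of triangle SHK ⇒ E = (1/3, 1/3)
2. L lies on line EK with EL:LK = 5:2 ⇒ L = (2/21, 17/21)
3. X is the midpoint of LS ⇒ X = (1/21, 17/42)
4. Q lies on line XK with XQ:QK = 5:3 ⇒ Q = (1/56, 87/112)
through E parallel to HQ: direction (-55/56, 87/112); meets KU at M = (-133/41, 389/123)
M = K + t·(U−K) with t = -133/123

t = -133/123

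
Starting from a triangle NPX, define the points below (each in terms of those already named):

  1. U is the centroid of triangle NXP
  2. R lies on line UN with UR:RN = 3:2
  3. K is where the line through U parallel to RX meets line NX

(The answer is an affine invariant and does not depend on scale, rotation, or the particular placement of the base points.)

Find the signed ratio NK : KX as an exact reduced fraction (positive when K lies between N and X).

NK:KX = -5/3

Assign N = (0, 0), P = (1, 0), X = (0, 1) — the answer is frame-independent, so this choice is without loss of generality.
1. U is the centroid of triangle NXP ⇒ U = (1/3, 1/3)
2. R lies on line UN with UR:RN = 3:2 ⇒ R = (2/15, 2/15)
3. K is where the line through U parallel to RX meets line NX ⇒ K = (0, 5/2)
K = N + t·(X−N) with t = 5/2, so NK:KX = t:(1−t) = 5/2:-3/2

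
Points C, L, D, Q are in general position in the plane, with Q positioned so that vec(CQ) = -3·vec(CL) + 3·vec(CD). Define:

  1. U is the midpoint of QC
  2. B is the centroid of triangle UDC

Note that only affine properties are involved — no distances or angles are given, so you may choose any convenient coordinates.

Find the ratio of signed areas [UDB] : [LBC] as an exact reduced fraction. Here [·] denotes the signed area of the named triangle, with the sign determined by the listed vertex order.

[UDB]:[LBC] = -3/5

Work in coordinates with C = (0, 0), L = (1, 0), D = (0, 1), Q = (-3, 3).
1. U is the midpoint of QC ⇒ U = (-3/2, 3/2)
2. B is the centroid of triangle UDC ⇒ B = (-1/2, 5/6)
2·[UDB] = -1/2, 2·[LBC] = 5/6
[UDB]:[LBC] = -1/2:5/6 = -3/5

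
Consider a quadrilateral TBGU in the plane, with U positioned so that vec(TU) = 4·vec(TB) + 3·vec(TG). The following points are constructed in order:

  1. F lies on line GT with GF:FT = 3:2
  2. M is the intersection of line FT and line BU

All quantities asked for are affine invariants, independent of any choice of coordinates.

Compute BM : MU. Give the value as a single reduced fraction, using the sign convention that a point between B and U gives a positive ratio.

Work in coordinates with T = (0, 0), B = (1, 0), G = (0, 1), U = (4, 3).
1. F lies on line GT with GF:FT = 3:2 ⇒ F = (0, 2/5)
2. M is the intersection of line FT and line BU ⇒ M = (0, -1)
M = B + t·(U−B) with t = -1/3, so BM:MU = t:(1−t) = -1/3:4/3

BM:MU = -1/4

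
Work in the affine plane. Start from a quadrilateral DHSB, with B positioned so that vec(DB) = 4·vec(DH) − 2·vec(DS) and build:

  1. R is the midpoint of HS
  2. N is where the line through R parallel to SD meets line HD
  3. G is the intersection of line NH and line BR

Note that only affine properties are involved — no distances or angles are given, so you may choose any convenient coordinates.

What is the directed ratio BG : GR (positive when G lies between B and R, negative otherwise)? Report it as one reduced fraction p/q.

BG:GR = 4

Set D = (0, 0), H = (1, 0), S = (0, 1), B = (4, -2); any affine frame gives the same invariant.
1. R is the midpoint of HS ⇒ R = (1/2, 1/2)
2. N is where the line through R parallel to SD meets line HD ⇒ N = (1/2, 0)
3. G is the intersection of line NH and line BR ⇒ G = (6/5, 0)
G = B + t·(R−B) with t = 4/5, so BG:GR = t:(1−t) = 4/5:1/5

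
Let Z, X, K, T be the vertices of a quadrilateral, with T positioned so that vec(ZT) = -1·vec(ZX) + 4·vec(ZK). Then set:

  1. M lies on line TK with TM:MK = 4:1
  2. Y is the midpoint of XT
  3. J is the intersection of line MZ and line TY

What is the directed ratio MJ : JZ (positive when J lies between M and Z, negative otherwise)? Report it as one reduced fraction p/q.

MJ:JZ = -2/5

Assign Z = (0, 0), X = (1, 0), K = (0, 1), T = (-1, 4) — the answer is frame-independent, so this choice is without loss of generality.
1. M lies on line TK with TM:MK = 4:1 ⇒ M = (-1/5, 8/5)
2. Y is the midpoint of XT ⇒ Y = (0, 2)
3. J is the intersection of line MZ and line TY ⇒ J = (-1/3, 8/3)
J = M + t·(Z−M) with t = -2/3, so MJ:JZ = t:(1−t) = -2/3:5/3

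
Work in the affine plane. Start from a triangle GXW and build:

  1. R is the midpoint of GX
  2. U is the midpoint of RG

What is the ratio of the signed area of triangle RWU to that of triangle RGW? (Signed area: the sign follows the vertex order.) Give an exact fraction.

[RWU]:[RGW] = -1/2

Work in coordinates with G = (0, 0), X = (1, 0), W = (0, 1).
1. R is the midpoint of GX ⇒ R = (1/2, 0)
2. U is the midpoint of RG ⇒ U = (1/4, 0)
2·[RWU] = 1/4, 2·[RGW] = -1/2
[RWU]:[RGW] = 1/4:-1/2 = -1/2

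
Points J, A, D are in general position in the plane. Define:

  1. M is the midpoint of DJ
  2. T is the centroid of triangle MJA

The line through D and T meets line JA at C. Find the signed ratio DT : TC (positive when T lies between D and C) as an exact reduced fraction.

DT:TC = 5

Work in coordinates with J = (0, 0), A = (1, 0), D = (0, 1).
1. M is the midpoint of DJ ⇒ M = (0, 1/2)
2. T is the centroid of triangle MJA ⇒ T = (1/3, 1/6)
line DT meets JA at C = (2/5, 0)
T = D + t·(C−D) with t = 5/6, so DT:TC = 5/6:1/6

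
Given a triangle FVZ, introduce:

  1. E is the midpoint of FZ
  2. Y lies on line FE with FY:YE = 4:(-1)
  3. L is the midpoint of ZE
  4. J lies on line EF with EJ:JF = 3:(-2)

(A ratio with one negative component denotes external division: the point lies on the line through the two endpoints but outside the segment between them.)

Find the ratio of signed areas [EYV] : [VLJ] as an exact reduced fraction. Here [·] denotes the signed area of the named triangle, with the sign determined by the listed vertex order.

Set F = (0, 0), V = (1, 0), Z = (0, 1); any affine frame gives the same invariant.
1. E is the midpoint of FZ ⇒ E = (0, 1/2)
2. Y lies on line FE with FY:YE = 4:(-1) ⇒ Y = (0, 2/3)
3. L is the midpoint of ZE ⇒ L = (0, 3/4)
4. J lies on line EF with EJ:JF = 3:(-2) ⇒ J = (0, -1)
2·[EYV] = -1/6, 2·[VLJ] = 7/4
[EYV]:[VLJ] = -1/6:7/4 = -2/21

[EYV]:[VLJ] = -2/21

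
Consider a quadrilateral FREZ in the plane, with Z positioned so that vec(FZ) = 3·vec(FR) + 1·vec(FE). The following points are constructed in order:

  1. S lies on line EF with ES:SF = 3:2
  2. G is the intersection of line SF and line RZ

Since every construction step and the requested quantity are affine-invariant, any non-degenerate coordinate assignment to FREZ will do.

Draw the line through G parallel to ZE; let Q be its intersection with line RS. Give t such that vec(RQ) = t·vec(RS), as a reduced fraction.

t = -5/4

Choose coordinates F = (0, 0), R = (1, 0), E = (0, 1), Z = (3, 1).
1. S lies on line EF with ES:SF = 3:2 ⇒ S = (0, 2/5)
2. G is the intersection of line SF and line RZ ⇒ G = (0, -1/2)
through G parallel to ZE: direction (-3, 0); meets RS at Q = (9/4, -1/2)
Q = R + t·(S−R) with t = -5/4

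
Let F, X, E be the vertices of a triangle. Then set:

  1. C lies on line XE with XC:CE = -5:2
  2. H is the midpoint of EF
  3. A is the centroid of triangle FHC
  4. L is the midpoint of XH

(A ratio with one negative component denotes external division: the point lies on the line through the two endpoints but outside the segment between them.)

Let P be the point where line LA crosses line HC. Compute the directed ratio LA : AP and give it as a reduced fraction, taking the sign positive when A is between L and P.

LA:AP = -19/4

Choose coordinates F = (0, 0), X = (1, 0), E = (0, 1).
1. C lies on line XE with XC:CE = -5:2 ⇒ C = (-2/3, 5/3)
2. H is the midpoint of EF ⇒ H = (0, 1/2)
3. A is the centroid of triangle FHC ⇒ A = (-2/9, 13/18)
4. L is the midpoint of XH ⇒ L = (1/2, 1/4)
line LA meets HC at P = (-4/57, 71/114)
A = L + t·(P−L) with t = 19/15, so LA:AP = 19/15:-4/15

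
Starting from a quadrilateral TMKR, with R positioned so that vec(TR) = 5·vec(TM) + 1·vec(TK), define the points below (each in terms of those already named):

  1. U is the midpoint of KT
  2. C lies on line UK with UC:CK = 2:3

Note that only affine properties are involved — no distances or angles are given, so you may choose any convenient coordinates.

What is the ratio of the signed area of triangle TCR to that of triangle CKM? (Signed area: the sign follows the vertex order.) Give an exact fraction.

Work in coordinates with T = (0, 0), M = (1, 0), K = (0, 1), R = (5, 1).
1. U is the midpoint of KT ⇒ U = (0, 1/2)
2. C lies on line UK with UC:CK = 2:3 ⇒ C = (0, 7/10)
2·[TCR] = -7/2, 2·[CKM] = -3/10
[TCR]:[CKM] = -7/2:-3/10 = 35/3

[TCR]:[CKM] = 35/3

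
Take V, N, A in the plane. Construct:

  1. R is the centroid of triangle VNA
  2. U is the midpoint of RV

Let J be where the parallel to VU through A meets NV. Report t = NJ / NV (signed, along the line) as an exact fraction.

t = 2

Assign V = (0, 0), N = (1, 0), A = (0, 1) — the answer is frame-independent, so this choice is without loss of generality.
1. R is the centroid of triangle VNA ⇒ R = (1/3, 1/3)
2. U is the midpoint of RV ⇒ U = (1/6, 1/6)
through A parallel to VU: direction (1/6, 1/6); meets NV at J = (-1, 0)
J = N + t·(V−N) with t = 2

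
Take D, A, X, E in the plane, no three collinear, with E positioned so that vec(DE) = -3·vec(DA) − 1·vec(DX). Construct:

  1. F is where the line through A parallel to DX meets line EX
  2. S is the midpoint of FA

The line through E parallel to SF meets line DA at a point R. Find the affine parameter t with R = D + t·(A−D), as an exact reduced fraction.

t = -3

Work in coordinates with D = (0, 0), A = (1, 0), X = (0, 1), E = (-3, -1).
1. F is where the line through A parallel to DX meets line EX ⇒ F = (1, 5/3)
2. S is the midpoint of FA ⇒ S = (1, 5/6)
through E parallel to SF: direction (0, 5/6); meets DA at R = (-3, 0)
R = D + t·(A−D) with t = -3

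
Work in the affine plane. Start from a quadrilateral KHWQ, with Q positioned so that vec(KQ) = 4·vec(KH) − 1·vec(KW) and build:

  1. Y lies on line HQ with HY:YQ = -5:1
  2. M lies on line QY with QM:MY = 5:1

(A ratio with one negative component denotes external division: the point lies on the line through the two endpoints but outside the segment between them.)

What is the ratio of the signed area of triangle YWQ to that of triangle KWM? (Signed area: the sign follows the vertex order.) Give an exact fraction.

[YWQ]:[KWM] = -4/37

Choose coordinates K = (0, 0), H = (1, 0), W = (0, 1), Q = (4, -1).
1. Y lies on line HQ with HY:YQ = -5:1 ⇒ Y = (19/4, -5/4)
2. M lies on line QY with QM:MY = 5:1 ⇒ M = (37/8, -29/24)
2·[YWQ] = 1/2, 2·[KWM] = -37/8
[YWQ]:[KWM] = 1/2:-37/8 = -4/37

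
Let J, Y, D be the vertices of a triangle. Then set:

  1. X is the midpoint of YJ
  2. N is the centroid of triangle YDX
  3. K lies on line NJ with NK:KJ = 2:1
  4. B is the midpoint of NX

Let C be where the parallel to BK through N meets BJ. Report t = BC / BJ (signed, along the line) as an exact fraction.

t = -2

Assign J = (0, 0), Y = (1, 0), D = (0, 1) — the answer is frame-independent, so this choice is without loss of generality.
1. X is the midpoint of YJ ⇒ X = (1/2, 0)
2. N is the centroid of triangle YDX ⇒ N = (1/2, 1/3)
3. K lies on line NJ with NK:KJ = 2:1 ⇒ K = (1/6, 1/9)
4. B is the midpoint of NX ⇒ B = (1/2, 1/6)
through N parallel to BK: direction (-1/3, -1/18); meets BJ at C = (3/2, 1/2)
C = B + t·(J−B) with t = -2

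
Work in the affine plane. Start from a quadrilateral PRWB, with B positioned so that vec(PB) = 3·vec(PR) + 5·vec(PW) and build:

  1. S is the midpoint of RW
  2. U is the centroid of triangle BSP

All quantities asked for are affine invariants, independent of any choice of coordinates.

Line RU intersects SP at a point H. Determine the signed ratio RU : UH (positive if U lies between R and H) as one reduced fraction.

RU:UH = -5/2

Set P = (0, 0), R = (1, 0), W = (0, 1), B = (3, 5); any affine frame gives the same invariant.
1. S is the midpoint of RW ⇒ S = (1/2, 1/2)
2. U is the centroid of triangle BSP ⇒ U = (7/6, 11/6)
line RU meets SP at H = (11/10, 11/10)
U = R + t·(H−R) with t = 5/3, so RU:UH = 5/3:-2/3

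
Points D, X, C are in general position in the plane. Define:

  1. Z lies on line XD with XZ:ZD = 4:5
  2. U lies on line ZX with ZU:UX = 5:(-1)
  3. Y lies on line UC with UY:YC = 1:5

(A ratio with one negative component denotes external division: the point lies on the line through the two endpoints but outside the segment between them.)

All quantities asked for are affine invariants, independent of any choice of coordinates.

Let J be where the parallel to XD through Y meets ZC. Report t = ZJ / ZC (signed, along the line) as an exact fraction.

Choose coordinates D = (0, 0), X = (1, 0), C = (0, 1).
1. Z lies on line XD with XZ:ZD = 4:5 ⇒ Z = (5/9, 0)
2. U lies on line ZX with ZU:UX = 5:(-1) ⇒ U = (10/9, 0)
3. Y lies on line UC with UY:YC = 1:5 ⇒ Y = (25/27, 1/6)
through Y parallel to XD: direction (-1, 0); meets ZC at J = (25/54, 1/6)
J = Z + t·(C−Z) with t = 1/6

t = 1/6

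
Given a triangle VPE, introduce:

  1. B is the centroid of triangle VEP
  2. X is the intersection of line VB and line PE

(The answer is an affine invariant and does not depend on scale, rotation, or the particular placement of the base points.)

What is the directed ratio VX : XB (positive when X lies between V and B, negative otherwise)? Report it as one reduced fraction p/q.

VX:XB = -3

Set V = (0, 0), P = (1, 0), E = (0, 1); any affine frame gives the same invariant.
1. B is the centroid of triangle VEP ⇒ B = (1/3, 1/3)
2. X is the intersection of line VB and line PE ⇒ X = (1/2, 1/2)
X = V + t·(B−V) with t = 3/2, so VX:XB = t:(1−t) = 3/2:-1/2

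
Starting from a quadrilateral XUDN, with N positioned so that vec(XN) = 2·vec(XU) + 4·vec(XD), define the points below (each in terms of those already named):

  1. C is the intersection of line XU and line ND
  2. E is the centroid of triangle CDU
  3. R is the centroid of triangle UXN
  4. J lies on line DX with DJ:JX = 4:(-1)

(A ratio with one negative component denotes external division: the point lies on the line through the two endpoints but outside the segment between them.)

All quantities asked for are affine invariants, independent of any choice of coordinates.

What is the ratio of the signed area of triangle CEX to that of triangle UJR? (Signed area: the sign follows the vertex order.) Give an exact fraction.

Work in coordinates with X = (0, 0), U = (1, 0), D = (0, 1), N = (2, 4).
1. C is the intersection of line XU and line ND ⇒ C = (-2/3, 0)
2. E is the centroid of triangle CDU ⇒ E = (1/9, 1/3)
3. R is the centroid of triangle UXN ⇒ R = (1, 4/3)
4. J lies on line DX with DJ:JX = 4:(-1) ⇒ J = (0, -1/3)
2·[CEX] = -2/9, 2·[UJR] = -4/3
[CEX]:[UJR] = -2/9:-4/3 = 1/6

[CEX]:[UJR] = 1/6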